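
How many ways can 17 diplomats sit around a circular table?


Circular arrangements of 17 distinct objects: fix one position to break rotational symmetry.
(n-1)! = 16! = 20922789888000

20922789888000


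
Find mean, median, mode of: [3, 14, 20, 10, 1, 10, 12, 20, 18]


Sorted: [1, 3, 10, 10, 12, 14, 18, 20, 20]
Mean = 108/9 = 12
Median = 12
Freq: {3: 1, 14: 1, 20: 2, 10: 2, 1: 1, 12: 1, 18: 1}
Mode: [10, 20]

Mean=12, Median=12, Mode=[10, 20]


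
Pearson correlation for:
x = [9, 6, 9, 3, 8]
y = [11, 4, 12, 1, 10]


n=5, Σx=35, Σy=38, Σxy=314, Σx²=271, Σy²=382
r = (5×314 - 35×38)/√((5×271 - 35²)(5×382 - 38²))
= 240/√(130×466) = 240/√60580 ≈ 240/246.1300 ≈ 0.9751

r ≈ 0.9751


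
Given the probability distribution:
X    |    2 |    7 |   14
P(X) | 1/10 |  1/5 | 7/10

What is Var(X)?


E[X] = 57/5
E[X²] = 737/5
Var(X) = E[X²] - (E[X])² = 737/5 - 3249/25 = 436/25

Var(X) = 436/25 ≈ 17.4400


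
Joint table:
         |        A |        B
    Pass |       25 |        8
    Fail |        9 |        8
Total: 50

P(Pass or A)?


P(Pass∨A) = P(Pass) + P(A) - P(Pass∧A)
= (33 + 34 - 25)/50 = 42/50 = 21/25

P = 21/25 ≈ 84.00%


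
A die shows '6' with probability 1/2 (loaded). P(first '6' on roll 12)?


Geometric: P(X=12) = (1-p)^(k-1)×p = (1/2)^11×1/2 = 1/4096

P(X=12) = 1/4096 ≈ 0.02%


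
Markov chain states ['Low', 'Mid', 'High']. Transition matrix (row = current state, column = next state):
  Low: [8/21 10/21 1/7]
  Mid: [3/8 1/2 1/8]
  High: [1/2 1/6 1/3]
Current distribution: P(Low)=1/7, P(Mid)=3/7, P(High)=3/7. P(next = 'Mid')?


P(next=Mid) = Σᵢ P(now=i)×P(i→Mid)
= 1/7×10/21 + 3/7×1/2 + 3/7×1/6
= 10/147 + 3/14 + 1/14 = 52/147

P = 52/147 ≈ 0.3537


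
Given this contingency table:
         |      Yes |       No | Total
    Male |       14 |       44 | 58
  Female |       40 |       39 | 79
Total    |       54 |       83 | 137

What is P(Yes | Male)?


P(Yes | Male) = 14/(14+44) = 14/58 = 7/29

P(Yes|Male) = 7/29 ≈ 24.14%


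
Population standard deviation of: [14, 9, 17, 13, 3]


Mean = 56/5
  (14-56/5)²=196/25
  (9-56/5)²=121/25
  (17-56/5)²=841/25
  (13-56/5)²=81/25
  (3-56/5)²=1681/25
Σ(x-μ)² = 584/5
σ² = (584/5)/5 = 584/25

σ = √(584/25) ≈ 4.8332


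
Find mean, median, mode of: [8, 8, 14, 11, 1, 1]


Sorted: [1, 1, 8, 8, 11, 14]
Mean = 43/6
Median = 8
Freq: {8: 2, 14: 1, 11: 1, 1: 2}
Mode: [1, 8]

Mean=43/6, Median=8, Mode=[1, 8]


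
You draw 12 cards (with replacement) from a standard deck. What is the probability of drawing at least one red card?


P(not a red card) = 26/52 = 1/2
P(none in 12 draws) = (1/2)^12 = 1/4096
P(≥1 red card) = 1 - 1/4096 = 4095/4096

P = 4095/4096 ≈ 99.98%


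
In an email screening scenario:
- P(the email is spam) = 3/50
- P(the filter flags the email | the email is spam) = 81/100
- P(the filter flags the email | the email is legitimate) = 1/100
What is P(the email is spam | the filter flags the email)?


Using Bayes' theorem:
P(A|B) = P(B|A)·P(A) / P(B)

P(the filter flags the email) = 81/100 × 3/50 + 1/100 × 47/50
= 243/5000 + 47/5000 = 29/500

P(the email is spam|the filter flags the email) = (243/5000) / (29/500) = 243/290

P(the email is spam|the filter flags the email) = 243/290 ≈ 83.79%


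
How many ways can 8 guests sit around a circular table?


Circular arrangements of 8 distinct objects: fix one position to break rotational symmetry.
(n-1)! = 7! = 5040

5040


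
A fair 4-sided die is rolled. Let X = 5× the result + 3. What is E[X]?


E[die] = (1+4)/2 = 5/2
E[X] = 5×5/2 + 3 = 31/2

E[X] = 31/2


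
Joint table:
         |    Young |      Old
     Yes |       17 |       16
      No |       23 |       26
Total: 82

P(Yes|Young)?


P(Yes|Young) = 17/(17+23) = 17/40

P = 17/40 ≈ 42.50%


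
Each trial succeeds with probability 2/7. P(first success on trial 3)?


Geometric: P(X=3) = (1-p)^(k-1)×p = (5/7)^2×2/7 = 50/343

P(X=3) = 50/343 ≈ 14.58%


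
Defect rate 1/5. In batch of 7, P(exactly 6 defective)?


Binomial: P(X=6) = C(7,6)×p^6×(1-p)^1
= 7 × 1/15625 × 4/5 = 28/78125

P(X=6) = 28/78125 ≈ 0.04%


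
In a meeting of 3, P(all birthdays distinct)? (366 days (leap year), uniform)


P(all different) = Π(366-i)/366 for i=0..2
= (366/366)×(365/366)×...×(364/366)
= 0.991818

P ≈ 0.9918 ≈ 99.18%


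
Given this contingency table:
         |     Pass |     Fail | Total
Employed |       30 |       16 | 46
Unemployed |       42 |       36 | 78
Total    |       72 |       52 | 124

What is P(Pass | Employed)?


P(Pass | Employed) = 30/(30+16) = 30/46 = 15/23

P(Pass|Employed) = 15/23 ≈ 65.22%


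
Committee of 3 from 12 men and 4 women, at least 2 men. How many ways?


Count by #men:
  2M,1W: C(12,2)×C(4,1)=264
  3M,0W: C(12,3)×C(4,0)=220
Total = 484

484


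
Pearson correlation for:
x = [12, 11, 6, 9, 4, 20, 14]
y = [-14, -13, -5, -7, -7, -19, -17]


n=7, Σx=76, Σy=-82, Σxy=-1050, Σx²=994, Σy²=1138
r = (7×(-1050) - 76×(-82))/√((7×994 - 76²)(7×1138 - (-82)²))
= -1118/√(1182×1242) = -1118/√1468044 ≈ -1118/1211.6287 ≈ -0.9227

r ≈ -0.9227


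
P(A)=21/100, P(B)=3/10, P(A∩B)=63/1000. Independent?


P(A)×P(B) = 63/1000
P(A∩B) = 63/1000
Equal ✓ → Independent

Yes, independent


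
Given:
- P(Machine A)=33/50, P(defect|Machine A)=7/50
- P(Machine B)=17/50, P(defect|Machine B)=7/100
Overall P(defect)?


P(B) = Σ P(B|Aᵢ)×P(Aᵢ)
  7/50×33/50 = 231/2500
  7/100×17/50 = 119/5000
Sum = 581/5000

P(defect) = 581/5000 ≈ 11.62%


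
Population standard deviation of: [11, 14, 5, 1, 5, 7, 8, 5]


Mean = 56/8 = 7
  (11-7)²=16
  (14-7)²=49
  (5-7)²=4
  (1-7)²=36
  (5-7)²=4
  (7-7)²=0
  (8-7)²=1
  (5-7)²=4
Σ(x-μ)² = 114
σ² = 114/8 = 57/4

σ = √(57/4) ≈ 3.7749


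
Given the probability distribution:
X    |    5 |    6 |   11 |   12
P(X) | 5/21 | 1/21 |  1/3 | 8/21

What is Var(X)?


E[X] = 68/7
E[X²] = 720/7
Var(X) = E[X²] - (E[X])² = 720/7 - 4624/49 = 416/49

Var(X) = 416/49 ≈ 8.4898


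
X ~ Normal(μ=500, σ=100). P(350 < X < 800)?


z₁=(350-500)/100=-1.5, z₂=(800-500)/100=3.0
P = Φ(3.0) - Φ(-1.5) = 0.998650 - 0.066807 = 0.931843 ≈ 0.9318

P(350 < X < 800) ≈ 0.9318


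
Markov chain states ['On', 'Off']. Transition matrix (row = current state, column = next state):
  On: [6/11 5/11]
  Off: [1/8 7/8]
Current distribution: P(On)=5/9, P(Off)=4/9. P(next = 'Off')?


P(next=Off) = Σᵢ P(now=i)×P(i→Off)
= 5/9×5/11 + 4/9×7/8
= 25/99 + 7/18 = 127/198

P = 127/198 ≈ 0.6414


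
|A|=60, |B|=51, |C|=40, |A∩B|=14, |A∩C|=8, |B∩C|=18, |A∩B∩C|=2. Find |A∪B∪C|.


|A∪B∪C| = 60+51+40-14-8-18+2 = 113

|A∪B∪C| = 113


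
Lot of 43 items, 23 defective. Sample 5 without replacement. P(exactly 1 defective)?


Hypergeometric: C(23,1)×C(20,4)/C(43,5)
= 23×4845/962598 = 37145/320866

P(X=1) = 37145/320866 ≈ 11.58%


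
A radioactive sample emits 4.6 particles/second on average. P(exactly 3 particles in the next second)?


Poisson(λ=4.6): P(X=3) = e^(-λ)×λ^k/k!
= e^(-4.6) × 4.6^3 / 3!
≈ 0.01005183574 × 97.336 / 6 ≈ 0.163068

P(X=3) ≈ 0.163068 ≈ 16.31%


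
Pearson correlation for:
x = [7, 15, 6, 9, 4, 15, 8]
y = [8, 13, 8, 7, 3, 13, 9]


n=7, Σx=64, Σy=61, Σxy=641, Σx²=696, Σy²=605
r = (7×641 - 64×61)/√((7×696 - 64²)(7×605 - 61²))
= 583/√(776×514) = 583/√398864 ≈ 583/631.5568 ≈ 0.9231

r ≈ 0.9231


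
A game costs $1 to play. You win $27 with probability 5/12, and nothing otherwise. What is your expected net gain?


E[gain] = (27-1)×5/12 + (-1)×7/12
= 65/6 - 7/12 = 41/4

Expected net gain = $41/4 ≈ $10.25


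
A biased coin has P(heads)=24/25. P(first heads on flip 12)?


Geometric: P(X=12) = (1-p)^(k-1)×p = (1/25)^11×24/25 = 24/59604644775390625

P(X=12) = 24/59604644775390625 ≈ 0.00%


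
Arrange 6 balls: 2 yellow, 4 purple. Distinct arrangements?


6!/(2!×4!) = 15

15


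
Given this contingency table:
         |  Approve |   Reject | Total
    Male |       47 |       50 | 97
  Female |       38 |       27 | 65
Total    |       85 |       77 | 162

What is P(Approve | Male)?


P(Approve | Male) = 47/(47+50) = 47/97

P(Approve|Male) = 47/97 ≈ 48.45%


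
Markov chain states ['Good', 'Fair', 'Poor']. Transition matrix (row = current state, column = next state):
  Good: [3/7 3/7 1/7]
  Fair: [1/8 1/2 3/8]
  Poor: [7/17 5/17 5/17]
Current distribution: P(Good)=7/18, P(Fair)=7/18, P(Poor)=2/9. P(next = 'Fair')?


P(next=Fair) = Σᵢ P(now=i)×P(i→Fair)
= 7/18×3/7 + 7/18×1/2 + 2/9×5/17
= 1/6 + 7/36 + 10/153 = 29/68

P = 29/68 ≈ 0.4265


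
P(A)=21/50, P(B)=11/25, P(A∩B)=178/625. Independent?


P(A)×P(B) = 231/1250
P(A∩B) = 178/625
Not equal → NOT independent

No, not independent


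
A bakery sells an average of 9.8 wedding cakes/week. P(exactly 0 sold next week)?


Poisson(λ=9.8): P(X=0) = e^(-λ)×λ^k/k!
= e^(-9.8) × 9.8^0 / 0!
≈ 5.545159943e-05 × 1 / 1 ≈ 0.000055

P(X=0) ≈ 0.000055 ≈ 0.01%


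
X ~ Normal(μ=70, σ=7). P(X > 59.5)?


z = (59.5-70)/7 = -1.5
P(X > 59.5) = 1 - P(Z ≤ -1.5) = 1 - 0.0668 = 0.9332

P(X > 59.5) ≈ 0.9332


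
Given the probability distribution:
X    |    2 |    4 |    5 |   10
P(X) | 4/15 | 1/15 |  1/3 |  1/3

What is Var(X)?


E[X] = 29/5
E[X²] = 219/5
Var(X) = E[X²] - (E[X])² = 219/5 - 841/25 = 254/25

Var(X) = 254/25 ≈ 10.1600


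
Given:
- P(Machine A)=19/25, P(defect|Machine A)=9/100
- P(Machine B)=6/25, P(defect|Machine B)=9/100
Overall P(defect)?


P(B) = Σ P(B|Aᵢ)×P(Aᵢ)
  9/100×19/25 = 171/2500
  9/100×6/25 = 27/1250
Sum = 9/100

P(defect) = 9/100 ≈ 9.00%


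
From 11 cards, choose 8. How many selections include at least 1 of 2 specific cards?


Complement: C(11,8) - C(9,8) = 165 - 9 = 156

156


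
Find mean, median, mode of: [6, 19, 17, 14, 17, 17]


Sorted: [6, 14, 17, 17, 17, 19]
Mean = 90/6 = 15
Median = 17
Freq: {6: 1, 19: 1, 17: 3, 14: 1}
Mode: [17]

Mean=15, Median=17, Mode=17


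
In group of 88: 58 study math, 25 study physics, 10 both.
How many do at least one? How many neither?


|A∪B| = 58+25-10 = 73
Neither = 88-73 = 15

At least one: 73; Neither: 15


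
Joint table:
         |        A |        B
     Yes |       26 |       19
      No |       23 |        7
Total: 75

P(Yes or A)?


P(Yes∨A) = P(Yes) + P(A) - P(Yes∧A)
= (45 + 49 - 26)/75 = 68/75

P = 68/75 ≈ 90.67%


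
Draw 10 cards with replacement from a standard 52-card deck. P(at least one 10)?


P(not a 10) = 48/52 = 12/13
P(none in 10 draws) = (12/13)^10 = 61917364224/137858491849
P(≥1 10) = 1 - 61917364224/137858491849 = 75941127625/137858491849

P = 75941127625/137858491849 ≈ 55.09%


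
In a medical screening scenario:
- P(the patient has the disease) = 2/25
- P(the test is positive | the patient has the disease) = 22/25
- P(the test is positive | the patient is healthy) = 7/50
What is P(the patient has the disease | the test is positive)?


Using Bayes' theorem:
P(A|B) = P(B|A)·P(A) / P(B)

P(the test is positive) = 22/25 × 2/25 + 7/50 × 23/25
= 44/625 + 161/1250 = 249/1250

P(the patient has the disease|the test is positive) = (44/625) / (249/1250) = 88/249

P(the patient has the disease|the test is positive) = 88/249 ≈ 35.34%


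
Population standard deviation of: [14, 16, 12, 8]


Mean = 50/4 = 25/2
  (14-25/2)²=9/4
  (16-25/2)²=49/4
  (12-25/2)²=1/4
  (8-25/2)²=81/4
Σ(x-μ)² = 35
σ² = 35/4

σ = √(35/4) ≈ 2.9580


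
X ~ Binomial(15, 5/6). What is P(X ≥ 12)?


P(X ≥ 12) = Σ P(X=i) for i=12..15
P(X=12) = 111083984375/470184984576
P(X=13) = 42724609375/156728328192
P(X=14) = 30517578125/156728328192
P(X=15) = 30517578125/470184984576
Sum = 45166015625/58773123072

P(X ≥ 12) = 45166015625/58773123072 ≈ 76.85%


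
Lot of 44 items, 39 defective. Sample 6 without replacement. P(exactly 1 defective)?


Hypergeometric: C(39,1)×C(5,5)/C(44,6)
= 39×1/7059052 = 3/543004

P(X=1) = 3/543004 ≈ 0.00%


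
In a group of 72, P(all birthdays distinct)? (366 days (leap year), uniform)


P(all different) = Π(366-i)/366 for i=0..71
= (366/366)×(365/366)×...×(295/366)
= 0.000559

P ≈ 0.0006 ≈ 0.06%


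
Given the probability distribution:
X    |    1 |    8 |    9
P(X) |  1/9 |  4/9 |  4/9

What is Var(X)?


E[X] = 23/3
E[X²] = 581/9
Var(X) = E[X²] - (E[X])² = 581/9 - 529/9 = 52/9

Var(X) = 52/9 ≈ 5.7778


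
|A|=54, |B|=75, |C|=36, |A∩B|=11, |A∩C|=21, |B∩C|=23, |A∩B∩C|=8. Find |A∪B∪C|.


|A∪B∪C| = 54+75+36-11-21-23+8 = 118

|A∪B∪C| = 118


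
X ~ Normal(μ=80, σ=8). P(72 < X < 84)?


z₁=(72-80)/8=-1.0, z₂=(84-80)/8=0.5
P = Φ(0.5) - Φ(-1.0) = 0.691462 - 0.158655 = 0.532807 ≈ 0.5328

P(72 < X < 84) ≈ 0.5328


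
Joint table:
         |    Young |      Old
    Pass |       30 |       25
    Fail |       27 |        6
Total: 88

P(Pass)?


P(Pass) = (30+25)/88 = 55/88 = 5/8

P(Pass) = 5/8 ≈ 62.50%


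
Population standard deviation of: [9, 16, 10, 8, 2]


Mean = 45/5 = 9
  (9-9)²=0
  (16-9)²=49
  (10-9)²=1
  (8-9)²=1
  (2-9)²=49
Σ(x-μ)² = 100
σ² = 100/5 = 20

σ = √(20) ≈ 4.4721


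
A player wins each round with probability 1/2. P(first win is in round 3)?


Geometric: P(X=3) = (1-p)^(k-1)×p = (1/2)^2×1/2 = 1/8

P(X=3) = 1/8 ≈ 12.50%


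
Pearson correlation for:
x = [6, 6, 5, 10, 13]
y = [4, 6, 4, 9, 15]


n=5, Σx=40, Σy=38, Σxy=365, Σx²=366, Σy²=374
r = (5×365 - 40×38)/√((5×366 - 40²)(5×374 - 38²))
= 305/√(230×426) = 305/√97980 ≈ 305/313.0176 ≈ 0.9744

r ≈ 0.9744


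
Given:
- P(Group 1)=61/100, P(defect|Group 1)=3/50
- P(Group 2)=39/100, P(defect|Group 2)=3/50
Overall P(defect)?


P(B) = Σ P(B|Aᵢ)×P(Aᵢ)
  3/50×61/100 = 183/5000
  3/50×39/100 = 117/5000
Sum = 3/50

P(defect) = 3/50 ≈ 6.00%


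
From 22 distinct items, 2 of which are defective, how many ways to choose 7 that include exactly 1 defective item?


Choose 1 of the 2 defective items and 6 of the other 20 items:
C(2,1)×C(20,6) = 2×38760 = 77520

77520


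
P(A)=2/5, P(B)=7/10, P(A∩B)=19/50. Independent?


P(A)×P(B) = 7/25
P(A∩B) = 19/50
Not equal → NOT independent

No, not independent


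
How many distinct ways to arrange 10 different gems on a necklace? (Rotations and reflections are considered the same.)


Free circular arrangements: rotations and reflections both identified.
(n-1)!/2 = 9!/2 = 362880/2 = 181440

181440


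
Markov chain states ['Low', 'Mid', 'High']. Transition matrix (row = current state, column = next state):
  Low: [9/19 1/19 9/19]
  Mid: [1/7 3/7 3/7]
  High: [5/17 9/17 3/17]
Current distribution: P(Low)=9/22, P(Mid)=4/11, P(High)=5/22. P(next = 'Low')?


P(next=Low) = Σᵢ P(now=i)×P(i→Low)
= 9/22×9/19 + 4/11×1/7 + 5/22×5/17
= 81/418 + 4/77 + 25/374 = 7774/24871

P = 7774/24871 ≈ 0.3126


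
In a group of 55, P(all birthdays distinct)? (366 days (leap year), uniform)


P(all different) = Π(366-i)/366 for i=0..54
= (366/366)×(365/366)×...×(312/366)
= 0.013909

P ≈ 0.0139 ≈ 1.39%


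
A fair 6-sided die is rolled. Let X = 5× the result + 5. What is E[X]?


E[die] = (1+6)/2 = 7/2
E[X] = 5×7/2 + 5 = 45/2

E[X] = 45/2


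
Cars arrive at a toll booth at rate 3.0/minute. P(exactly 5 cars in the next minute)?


Poisson(λ=3.0): P(X=5) = e^(-λ)×λ^k/k!
= e^(-3.0) × 3.0^5 / 5!
≈ 0.04978706837 × 243 / 120 ≈ 0.100819

P(X=5) ≈ 0.100819 ≈ 10.08%


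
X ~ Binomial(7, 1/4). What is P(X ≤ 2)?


P(X ≤ 2) = Σ P(X=i) for i=0..2
P(X=0) = 2187/16384
P(X=1) = 5103/16384
P(X=2) = 5103/16384
Sum = 12393/16384

P(X ≤ 2) = 12393/16384 ≈ 75.64%


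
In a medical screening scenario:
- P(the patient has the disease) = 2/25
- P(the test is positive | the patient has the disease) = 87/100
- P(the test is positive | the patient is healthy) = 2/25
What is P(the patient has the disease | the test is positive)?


Using Bayes' theorem:
P(A|B) = P(B|A)·P(A) / P(B)

P(the test is positive) = 87/100 × 2/25 + 2/25 × 23/25
= 87/1250 + 46/625 = 179/1250

P(the patient has the disease|the test is positive) = (87/1250) / (179/1250) = 87/179

P(the patient has the disease|the test is positive) = 87/179 ≈ 48.60%


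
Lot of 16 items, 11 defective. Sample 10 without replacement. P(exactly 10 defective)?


Hypergeometric: C(11,10)×C(5,0)/C(16,10)
= 11×1/8008 = 1/728

P(X=10) = 1/728 ≈ 0.14%


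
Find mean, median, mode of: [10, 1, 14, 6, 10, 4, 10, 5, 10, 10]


Sorted: [1, 4, 5, 6, 10, 10, 10, 10, 10, 14]
Mean = 80/10 = 8
Median = 10
Freq: {10: 5, 1: 1, 14: 1, 6: 1, 4: 1, 5: 1}
Mode: [10]

Mean=8, Median=10, Mode=10


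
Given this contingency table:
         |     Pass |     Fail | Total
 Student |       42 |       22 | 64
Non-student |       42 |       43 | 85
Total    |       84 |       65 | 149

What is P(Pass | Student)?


P(Pass | Student) = 42/(42+22) = 42/64 = 21/32

P(Pass|Student) = 21/32 ≈ 65.62%


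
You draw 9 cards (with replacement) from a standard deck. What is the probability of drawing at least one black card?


P(not a black card) = 26/52 = 1/2
P(none in 9 draws) = (1/2)^9 = 1/512
P(≥1 black card) = 1 - 1/512 = 511/512

P = 511/512 ≈ 99.80%


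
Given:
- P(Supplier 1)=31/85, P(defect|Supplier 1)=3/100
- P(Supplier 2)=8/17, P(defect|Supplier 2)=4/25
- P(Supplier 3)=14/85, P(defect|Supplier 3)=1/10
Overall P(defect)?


P(B) = Σ P(B|Aᵢ)×P(Aᵢ)
  3/100×31/85 = 93/8500
  4/25×8/17 = 32/425
  1/10×14/85 = 7/425
Sum = 873/8500

P(defect) = 873/8500 ≈ 10.27%


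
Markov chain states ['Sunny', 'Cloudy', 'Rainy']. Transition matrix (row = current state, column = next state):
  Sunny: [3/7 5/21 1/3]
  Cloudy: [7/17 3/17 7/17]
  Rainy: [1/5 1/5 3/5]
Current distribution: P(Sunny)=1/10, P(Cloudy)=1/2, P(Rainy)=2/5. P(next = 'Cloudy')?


P(next=Cloudy) = Σᵢ P(now=i)×P(i→Cloudy)
= 1/10×5/21 + 1/2×3/17 + 2/5×1/5
= 1/42 + 3/34 + 2/25 = 1714/8925

P = 1714/8925 ≈ 0.1920


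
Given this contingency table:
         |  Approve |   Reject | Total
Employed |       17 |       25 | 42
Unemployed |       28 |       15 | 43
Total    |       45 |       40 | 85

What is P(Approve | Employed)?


P(Approve | Employed) = 17/(17+25) = 17/42

P(Approve|Employed) = 17/42 ≈ 40.48%


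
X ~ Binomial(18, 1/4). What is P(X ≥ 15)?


P(X ≥ 15) = Σ P(X=i) for i=15..18
P(X=15) = 1377/4294967296
P(X=16) = 1377/68719476736
P(X=17) = 27/34359738368
P(X=18) = 1/68719476736
Sum = 2933/8589934592

P(X ≥ 15) = 2933/8589934592 ≈ 0.00%


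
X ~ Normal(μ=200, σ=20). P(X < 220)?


z = (220-200)/20 = 1.0
P(Z < 1.0) = 0.8413

P(X < 220) ≈ 0.8413


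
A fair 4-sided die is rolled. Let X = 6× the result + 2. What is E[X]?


E[die] = (1+4)/2 = 5/2
E[X] = 6×5/2 + 2 = 17

E[X] = 17


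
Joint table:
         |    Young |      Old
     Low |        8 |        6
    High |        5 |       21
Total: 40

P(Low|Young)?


P(Low|Young) = 8/(8+5) = 8/13

P = 8/13 ≈ 61.54%


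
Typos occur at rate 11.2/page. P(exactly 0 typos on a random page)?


Poisson(λ=11.2): P(X=0) = e^(-λ)×λ^k/k!
= e^(-11.2) × 11.2^0 / 0!
≈ 1.367419607e-05 × 1 / 1 ≈ 0.000014

P(X=0) ≈ 0.000014 ≈ 0.00%


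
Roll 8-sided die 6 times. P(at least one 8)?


P(no 8)^6 = (7/8)^6 = 117649/262144
P(≥1) = 1 - 117649/262144 = 144495/262144

P = 144495/262144 ≈ 55.12%


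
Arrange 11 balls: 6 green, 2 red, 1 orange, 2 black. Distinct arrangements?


11!/(6!×2!×1!×2!) = 13860

13860


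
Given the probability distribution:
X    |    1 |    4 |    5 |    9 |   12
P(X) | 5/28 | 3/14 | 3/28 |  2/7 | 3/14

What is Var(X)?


E[X] = 47/7
E[X²] = 422/7
Var(X) = E[X²] - (E[X])² = 422/7 - 2209/49 = 745/49

Var(X) = 745/49 ≈ 15.2041


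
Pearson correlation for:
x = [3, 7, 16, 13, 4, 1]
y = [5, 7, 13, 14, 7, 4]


n=6, Σx=44, Σy=50, Σxy=486, Σx²=500, Σy²=504
r = (6×486 - 44×50)/√((6×500 - 44²)(6×504 - 50²))
= 716/√(1064×524) = 716/√557536 ≈ 716/746.6833 ≈ 0.9589

r ≈ 0.9589


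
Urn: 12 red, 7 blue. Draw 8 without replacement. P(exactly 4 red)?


Hypergeometric: C(12,4)×C(7,4)/C(19,8)
= 495×35/75582 = 1925/8398

P(X=4) = 1925/8398 ≈ 22.92%


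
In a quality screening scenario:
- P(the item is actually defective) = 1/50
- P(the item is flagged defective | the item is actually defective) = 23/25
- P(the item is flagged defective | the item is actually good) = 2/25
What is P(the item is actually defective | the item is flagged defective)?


Using Bayes' theorem:
P(A|B) = P(B|A)·P(A) / P(B)

P(the item is flagged defective) = 23/25 × 1/50 + 2/25 × 49/50
= 23/1250 + 49/625 = 121/1250

P(the item is actually defective|the item is flagged defective) = (23/1250) / (121/1250) = 23/121

P(the item is actually defective|the item is flagged defective) = 23/121 ≈ 19.01%


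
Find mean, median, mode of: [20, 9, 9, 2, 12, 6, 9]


Sorted: [2, 6, 9, 9, 9, 12, 20]
Mean = 67/7
Median = 9
Freq: {20: 1, 9: 3, 2: 1, 12: 1, 6: 1}
Mode: [9]

Mean=67/7, Median=9, Mode=9


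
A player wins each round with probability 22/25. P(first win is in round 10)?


Geometric: P(X=10) = (1-p)^(k-1)×p = (3/25)^9×22/25 = 433026/95367431640625

P(X=10) = 433026/95367431640625 ≈ 0.00%


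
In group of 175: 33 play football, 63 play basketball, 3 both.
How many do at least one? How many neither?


|A∪B| = 33+63-3 = 93
Neither = 175-93 = 82

At least one: 93; Neither: 82


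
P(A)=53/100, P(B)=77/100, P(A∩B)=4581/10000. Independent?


P(A)×P(B) = 4081/10000
P(A∩B) = 4581/10000
Not equal → NOT independent

No, not independent


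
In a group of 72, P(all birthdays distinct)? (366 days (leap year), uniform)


P(all different) = Π(366-i)/366 for i=0..71
= (366/366)×(365/366)×...×(295/366)
= 0.000559

P ≈ 0.0006 ≈ 0.06%


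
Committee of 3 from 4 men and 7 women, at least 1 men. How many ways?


Count by #men:
  1M,2W: C(4,1)×C(7,2)=84
  2M,1W: C(4,2)×C(7,1)=42
  3M,0W: C(4,3)×C(7,0)=4
Total = 130

130


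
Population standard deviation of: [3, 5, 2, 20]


Mean = 30/4 = 15/2
  (3-15/2)²=81/4
  (5-15/2)²=25/4
  (2-15/2)²=121/4
  (20-15/2)²=625/4
Σ(x-μ)² = 213
σ² = 213/4

σ = √(213/4) ≈ 7.2973


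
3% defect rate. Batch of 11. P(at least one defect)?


P(all good) = (97/100)^11 = 7153014030880804126753/10000000000000000000000
P(≥1 defect) = 2846985969119195873247/10000000000000000000000

P = 2846985969119195873247/10000000000000000000000 ≈ 28.47%


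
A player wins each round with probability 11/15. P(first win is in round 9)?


Geometric: P(X=9) = (1-p)^(k-1)×p = (4/15)^8×11/15 = 720896/38443359375

P(X=9) = 720896/38443359375 ≈ 0.00%


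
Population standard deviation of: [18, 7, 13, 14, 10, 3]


Mean = 65/6
  (18-65/6)²=1849/36
  (7-65/6)²=529/36
  (13-65/6)²=169/36
  (14-65/6)²=361/36
  (10-65/6)²=25/36
  (3-65/6)²=2209/36
Σ(x-μ)² = 857/6
σ² = (857/6)/6 = 857/36

σ = √(857/36) ≈ 4.8791


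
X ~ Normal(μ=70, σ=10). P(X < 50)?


z = (50-70)/10 = -2.0
P(Z < -2.0) = 0.0228

P(X < 50) ≈ 0.0228


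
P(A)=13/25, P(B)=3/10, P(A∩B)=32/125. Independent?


P(A)×P(B) = 39/250
P(A∩B) = 32/125
Not equal → NOT independent

No, not independent


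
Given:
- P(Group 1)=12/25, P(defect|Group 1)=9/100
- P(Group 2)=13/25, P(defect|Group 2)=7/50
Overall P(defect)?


P(B) = Σ P(B|Aᵢ)×P(Aᵢ)
  9/100×12/25 = 27/625
  7/50×13/25 = 91/1250
Sum = 29/250

P(defect) = 29/250 ≈ 11.60%


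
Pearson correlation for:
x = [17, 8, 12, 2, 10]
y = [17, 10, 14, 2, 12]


n=5, Σx=49, Σy=55, Σxy=661, Σx²=601, Σy²=733
r = (5×661 - 49×55)/√((5×601 - 49²)(5×733 - 55²))
= 610/√(604×640) = 610/√386560 ≈ 610/621.7395 ≈ 0.9811

r ≈ 0.9811


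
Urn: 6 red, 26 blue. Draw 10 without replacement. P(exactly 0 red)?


Hypergeometric: C(6,0)×C(26,10)/C(32,10)
= 1×5311735/64512240 = 3553/43152

P(X=0) = 3553/43152 ≈ 8.23%


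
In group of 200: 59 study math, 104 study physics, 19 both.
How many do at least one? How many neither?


|A∪B| = 59+104-19 = 144
Neither = 200-144 = 56

At least one: 144; Neither: 56


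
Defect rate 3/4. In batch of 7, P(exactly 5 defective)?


Binomial: P(X=5) = C(7,5)×p^5×(1-p)^2
= 21 × 243/1024 × 1/16 = 5103/16384

P(X=5) = 5103/16384 ≈ 31.15%


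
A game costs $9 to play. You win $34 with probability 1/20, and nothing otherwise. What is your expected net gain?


E[gain] = (34-9)×1/20 + (-9)×19/20
= 5/4 - 171/20 = -73/10

Expected net gain = $-73/10 ≈ $-7.30


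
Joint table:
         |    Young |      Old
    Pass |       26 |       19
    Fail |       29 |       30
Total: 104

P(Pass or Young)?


P(Pass∨Young) = P(Pass) + P(Young) - P(Pass∧Young)
= (45 + 55 - 26)/104 = 74/104 = 37/52

P = 37/52 ≈ 71.15%


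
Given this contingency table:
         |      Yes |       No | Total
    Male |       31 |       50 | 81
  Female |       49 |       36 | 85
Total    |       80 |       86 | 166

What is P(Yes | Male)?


P(Yes | Male) = 31/(31+50) = 31/81

P(Yes|Male) = 31/81 ≈ 38.27%


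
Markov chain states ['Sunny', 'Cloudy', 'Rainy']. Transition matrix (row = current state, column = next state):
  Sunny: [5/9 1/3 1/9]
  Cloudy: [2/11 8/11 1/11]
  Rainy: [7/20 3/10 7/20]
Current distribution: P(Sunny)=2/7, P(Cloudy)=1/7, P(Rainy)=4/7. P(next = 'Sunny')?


P(next=Sunny) = Σᵢ P(now=i)×P(i→Sunny)
= 2/7×5/9 + 1/7×2/11 + 4/7×7/20
= 10/63 + 2/77 + 1/5 = 1333/3465

P = 1333/3465 ≈ 0.3847


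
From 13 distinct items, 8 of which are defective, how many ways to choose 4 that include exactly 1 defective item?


Choose 1 of the 8 defective items and 3 of the other 5 items:
C(8,1)×C(5,3) = 8×10 = 80

80


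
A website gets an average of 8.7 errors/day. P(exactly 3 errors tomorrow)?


Poisson(λ=8.7): P(X=3) = e^(-λ)×λ^k/k!
= e^(-8.7) × 8.7^3 / 3!
≈ 0.000166585811 × 658.503 / 6 ≈ 0.018283

P(X=3) ≈ 0.018283 ≈ 1.83%


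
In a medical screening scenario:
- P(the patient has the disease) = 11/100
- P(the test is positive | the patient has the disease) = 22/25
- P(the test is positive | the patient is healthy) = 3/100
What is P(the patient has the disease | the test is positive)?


Using Bayes' theorem:
P(A|B) = P(B|A)·P(A) / P(B)

P(the test is positive) = 22/25 × 11/100 + 3/100 × 89/100
= 121/1250 + 267/10000 = 247/2000

P(the patient has the disease|the test is positive) = (121/1250) / (247/2000) = 968/1235

P(the patient has the disease|the test is positive) = 968/1235 ≈ 78.38%


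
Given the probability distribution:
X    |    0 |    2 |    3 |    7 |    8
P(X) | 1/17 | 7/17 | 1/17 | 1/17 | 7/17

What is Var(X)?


E[X] = 80/17
E[X²] = 534/17
Var(X) = E[X²] - (E[X])² = 534/17 - 6400/289 = 2678/289

Var(X) = 2678/289 ≈ 9.2664


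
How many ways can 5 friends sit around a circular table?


Circular arrangements of 5 distinct objects: fix one position to break rotational symmetry.
(n-1)! = 4! = 24

24


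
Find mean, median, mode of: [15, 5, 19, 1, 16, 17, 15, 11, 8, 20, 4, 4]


Sorted: [1, 4, 4, 5, 8, 11, 15, 15, 16, 17, 19, 20]
Mean = 135/12 = 45/4
Median = 13
Freq: {15: 2, 5: 1, 19: 1, 1: 1, 16: 1, 17: 1, 11: 1, 8: 1, 20: 1, 4: 2}
Mode: [4, 15]

Mean=45/4, Median=13, Mode=[4, 15]


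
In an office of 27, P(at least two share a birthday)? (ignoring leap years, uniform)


P(all different) = Π(365-i)/365 for i=0..26
= 0.373141
P(match) = 1 - 0.373141 = 0.626859

P ≈ 0.6269 ≈ 62.69%


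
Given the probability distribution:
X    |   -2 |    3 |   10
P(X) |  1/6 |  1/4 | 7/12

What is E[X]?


E[X] = Σ x·P(X=x)
= (-2)×(1/6) + (3)×(1/4) + (10)×(7/12)
= 25/4

E[X] = 25/4


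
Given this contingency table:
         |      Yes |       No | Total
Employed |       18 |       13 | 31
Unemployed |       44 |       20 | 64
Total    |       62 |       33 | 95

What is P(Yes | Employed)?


P(Yes | Employed) = 18/(18+13) = 18/31

P(Yes|Employed) = 18/31 ≈ 58.06%


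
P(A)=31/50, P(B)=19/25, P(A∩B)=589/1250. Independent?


P(A)×P(B) = 589/1250
P(A∩B) = 589/1250
Equal ✓ → Independent

Yes, independent


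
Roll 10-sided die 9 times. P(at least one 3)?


P(no 3)^9 = (9/10)^9 = 387420489/1000000000
P(≥1) = 1 - 387420489/1000000000 = 612579511/1000000000

P = 612579511/1000000000 ≈ 61.26%


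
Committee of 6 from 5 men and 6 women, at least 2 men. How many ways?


Count by #men:
  2M,4W: C(5,2)×C(6,4)=150
  3M,3W: C(5,3)×C(6,3)=200
  4M,2W: C(5,4)×C(6,2)=75
  5M,1W: C(5,5)×C(6,1)=6
Total = 431

431


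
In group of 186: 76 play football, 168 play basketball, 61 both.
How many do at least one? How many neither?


|A∪B| = 76+168-61 = 183
Neither = 186-183 = 3

At least one: 183; Neither: 3


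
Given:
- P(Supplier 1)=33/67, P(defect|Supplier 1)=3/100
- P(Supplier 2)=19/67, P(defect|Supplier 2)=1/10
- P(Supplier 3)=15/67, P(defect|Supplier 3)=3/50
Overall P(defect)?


P(B) = Σ P(B|Aᵢ)×P(Aᵢ)
  3/100×33/67 = 99/6700
  1/10×19/67 = 19/670
  3/50×15/67 = 9/670
Sum = 379/6700

P(defect) = 379/6700 ≈ 5.66%


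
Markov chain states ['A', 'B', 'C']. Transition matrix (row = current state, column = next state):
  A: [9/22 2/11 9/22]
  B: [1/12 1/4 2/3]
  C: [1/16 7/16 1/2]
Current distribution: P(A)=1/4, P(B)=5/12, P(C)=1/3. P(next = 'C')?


P(next=C) = Σᵢ P(now=i)×P(i→C)
= 1/4×9/22 + 5/12×2/3 + 1/3×1/2
= 9/88 + 5/18 + 1/6 = 433/792

P = 433/792 ≈ 0.5467


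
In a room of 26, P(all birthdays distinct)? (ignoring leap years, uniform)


P(all different) = Π(365-i)/365 for i=0..25
= (365/365)×(364/365)×...×(340/365)
= 0.401759

P ≈ 0.4018 ≈ 40.18%


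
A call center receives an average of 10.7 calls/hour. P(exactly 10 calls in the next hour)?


Poisson(λ=10.7): P(X=10) = e^(-λ)×λ^k/k!
= e^(-10.7) × 10.7^10 / 10!
≈ 2.254493791e-05 × 19671513572.9 / 3628800 ≈ 0.122215

P(X=10) ≈ 0.122215 ≈ 12.22%


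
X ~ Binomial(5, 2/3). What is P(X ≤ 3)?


P(X ≤ 3) = Σ P(X=i) for i=0..3
P(X=0) = 1/243
P(X=1) = 10/243
P(X=2) = 40/243
P(X=3) = 80/243
Sum = 131/243

P(X ≤ 3) = 131/243 ≈ 53.91%


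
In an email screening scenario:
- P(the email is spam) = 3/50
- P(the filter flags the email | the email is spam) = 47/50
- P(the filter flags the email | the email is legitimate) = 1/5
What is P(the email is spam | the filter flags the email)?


Using Bayes' theorem:
P(A|B) = P(B|A)·P(A) / P(B)

P(the filter flags the email) = 47/50 × 3/50 + 1/5 × 47/50
= 141/2500 + 47/250 = 611/2500

P(the email is spam|the filter flags the email) = (141/2500) / (611/2500) = 3/13

P(the email is spam|the filter flags the email) = 3/13 ≈ 23.08%


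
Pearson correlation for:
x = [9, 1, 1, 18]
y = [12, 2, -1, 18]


n=4, Σx=29, Σy=31, Σxy=433, Σx²=407, Σy²=473
r = (4×433 - 29×31)/√((4×407 - 29²)(4×473 - 31²))
= 833/√(787×931) = 833/√732697 ≈ 833/855.9772 ≈ 0.9732

r ≈ 0.9732


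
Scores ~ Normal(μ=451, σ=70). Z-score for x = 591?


z = (x - μ)/σ = (591 - 451)/70 = 2.0

z = 2.0


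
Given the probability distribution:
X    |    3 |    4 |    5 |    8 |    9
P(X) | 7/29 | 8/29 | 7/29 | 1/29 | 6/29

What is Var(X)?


E[X] = 150/29
E[X²] = 916/29
Var(X) = E[X²] - (E[X])² = 916/29 - 22500/841 = 4064/841

Var(X) = 4064/841 ≈ 4.8323


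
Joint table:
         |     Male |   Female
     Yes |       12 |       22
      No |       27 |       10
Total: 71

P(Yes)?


P(Yes) = (12+22)/71 = 34/71

P(Yes) = 34/71 ≈ 47.89%


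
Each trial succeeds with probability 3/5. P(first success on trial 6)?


Geometric: P(X=6) = (1-p)^(k-1)×p = (2/5)^5×3/5 = 96/15625

P(X=6) = 96/15625 ≈ 0.61%


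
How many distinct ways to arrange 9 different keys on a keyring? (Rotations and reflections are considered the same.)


Free circular arrangements: rotations and reflections both identified.
(n-1)!/2 = 8!/2 = 40320/2 = 20160

20160


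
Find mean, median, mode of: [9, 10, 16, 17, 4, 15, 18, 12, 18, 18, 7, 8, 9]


Sorted: [4, 7, 8, 9, 9, 10, 12, 15, 16, 17, 18, 18, 18]
Mean = 161/13
Median = 12
Freq: {9: 2, 10: 1, 16: 1, 17: 1, 4: 1, 15: 1, 18: 3, 12: 1, 7: 1, 8: 1}
Mode: [18]

Mean=161/13, Median=12, Mode=18


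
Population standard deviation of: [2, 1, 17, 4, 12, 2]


Mean = 38/6 = 19/3
  (2-19/3)²=169/9
  (1-19/3)²=256/9
  (17-19/3)²=1024/9
  (4-19/3)²=49/9
  (12-19/3)²=289/9
  (2-19/3)²=169/9
Σ(x-μ)² = 652/3
σ² = (652/3)/6 = 326/9

σ = √(326/9) ≈ 6.0185


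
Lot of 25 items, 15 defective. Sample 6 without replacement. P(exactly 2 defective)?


Hypergeometric: C(15,2)×C(10,4)/C(25,6)
= 105×210/177100 = 63/506

P(X=2) = 63/506 ≈ 12.45%


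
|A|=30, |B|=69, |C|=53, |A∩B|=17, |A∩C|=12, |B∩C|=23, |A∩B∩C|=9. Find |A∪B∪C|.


|A∪B∪C| = 30+69+53-17-12-23+9 = 109

|A∪B∪C| = 109


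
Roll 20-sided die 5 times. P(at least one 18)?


P(no 18)^5 = (19/20)^5 = 2476099/3200000
P(≥1) = 1 - 2476099/3200000 = 723901/3200000

P = 723901/3200000 ≈ 22.62%


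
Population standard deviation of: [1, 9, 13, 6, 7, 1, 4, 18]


Mean = 59/8
  (1-59/8)²=2601/64
  (9-59/8)²=169/64
  (13-59/8)²=2025/64
  (6-59/8)²=121/64
  (7-59/8)²=9/64
  (1-59/8)²=2601/64
  (4-59/8)²=729/64
  (18-59/8)²=7225/64
Σ(x-μ)² = 1935/8
σ² = (1935/8)/8 = 1935/64

σ = √(1935/64) ≈ 5.4986


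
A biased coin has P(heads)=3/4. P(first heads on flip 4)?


Geometric: P(X=4) = (1-p)^(k-1)×p = (1/4)^3×3/4 = 3/256

P(X=4) = 3/256 ≈ 1.17%


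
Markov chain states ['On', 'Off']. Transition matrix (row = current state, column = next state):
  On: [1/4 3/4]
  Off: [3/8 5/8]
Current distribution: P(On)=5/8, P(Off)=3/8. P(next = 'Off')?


P(next=Off) = Σᵢ P(now=i)×P(i→Off)
= 5/8×3/4 + 3/8×5/8
= 15/32 + 15/64 = 45/64

P = 45/64 ≈ 0.7031


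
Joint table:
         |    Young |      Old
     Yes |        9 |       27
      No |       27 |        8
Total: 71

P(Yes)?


P(Yes) = (9+27)/71 = 36/71

P(Yes) = 36/71 ≈ 50.70%


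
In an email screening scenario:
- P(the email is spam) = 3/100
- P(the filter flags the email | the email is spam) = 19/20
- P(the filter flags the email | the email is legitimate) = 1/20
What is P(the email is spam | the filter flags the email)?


Using Bayes' theorem:
P(A|B) = P(B|A)·P(A) / P(B)

P(the filter flags the email) = 19/20 × 3/100 + 1/20 × 97/100
= 57/2000 + 97/2000 = 77/1000

P(the email is spam|the filter flags the email) = (57/2000) / (77/1000) = 57/154

P(the email is spam|the filter flags the email) = 57/154 ≈ 37.01%


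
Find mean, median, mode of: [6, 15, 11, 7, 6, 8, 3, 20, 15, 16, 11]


Sorted: [3, 6, 6, 7, 8, 11, 11, 15, 15, 16, 20]
Mean = 118/11
Median = 11
Freq: {6: 2, 15: 2, 11: 2, 7: 1, 8: 1, 3: 1, 20: 1, 16: 1}
Mode: [6, 11, 15]

Mean=118/11, Median=11, Mode=[6, 11, 15]


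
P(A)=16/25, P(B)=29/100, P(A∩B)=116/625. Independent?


P(A)×P(B) = 116/625
P(A∩B) = 116/625
Equal ✓ → Independent

Yes, independent


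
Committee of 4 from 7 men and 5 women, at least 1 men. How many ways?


Count by #men:
  1M,3W: C(7,1)×C(5,3)=70
  2M,2W: C(7,2)×C(5,2)=210
  3M,1W: C(7,3)×C(5,1)=175
  4M,0W: C(7,4)×C(5,0)=35
Total = 490

490


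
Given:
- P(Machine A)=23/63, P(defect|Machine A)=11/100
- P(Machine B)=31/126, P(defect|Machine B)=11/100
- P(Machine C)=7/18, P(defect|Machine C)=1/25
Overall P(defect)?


P(B) = Σ P(B|Aᵢ)×P(Aᵢ)
  11/100×23/63 = 253/6300
  11/100×31/126 = 341/12600
  1/25×7/18 = 7/450
Sum = 149/1800

P(defect) = 149/1800 ≈ 8.28%


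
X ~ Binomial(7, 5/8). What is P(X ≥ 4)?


P(X ≥ 4) = Σ P(X=i) for i=4..7
P(X=4) = 590625/2097152
P(X=5) = 590625/2097152
P(X=6) = 328125/2097152
P(X=7) = 78125/2097152
Sum = 396875/524288

P(X ≥ 4) = 396875/524288 ≈ 75.70%


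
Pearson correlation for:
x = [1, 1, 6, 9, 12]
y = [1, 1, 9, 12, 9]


n=5, Σx=29, Σy=32, Σxy=272, Σx²=263, Σy²=308
r = (5×272 - 29×32)/√((5×263 - 29²)(5×308 - 32²))
= 432/√(474×516) = 432/√244584 ≈ 432/494.5543 ≈ 0.8735

r ≈ 0.8735


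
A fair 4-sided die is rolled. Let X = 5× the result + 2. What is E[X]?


E[die] = (1+4)/2 = 5/2
E[X] = 5×5/2 + 2 = 29/2

E[X] = 29/2


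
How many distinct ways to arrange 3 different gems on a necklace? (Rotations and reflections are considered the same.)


Free circular arrangements: rotations and reflections both identified.
(n-1)!/2 = 2!/2 = 2/2 = 1

1


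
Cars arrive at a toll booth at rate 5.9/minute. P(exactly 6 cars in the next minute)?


Poisson(λ=5.9): P(X=6) = e^(-λ)×λ^k/k!
= e^(-5.9) × 5.9^6 / 6!
≈ 0.002739444819 × 42180.533641 / 720 ≈ 0.160488

P(X=6) ≈ 0.160488 ≈ 16.05%


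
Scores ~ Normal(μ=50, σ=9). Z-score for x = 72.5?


z = (x - μ)/σ = (72.5 - 50)/9 = 2.5

z = 2.5


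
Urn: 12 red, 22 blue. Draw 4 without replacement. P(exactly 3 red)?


Hypergeometric: C(12,3)×C(22,1)/C(34,4)
= 220×22/46376 = 55/527

P(X=3) = 55/527 ≈ 10.44%


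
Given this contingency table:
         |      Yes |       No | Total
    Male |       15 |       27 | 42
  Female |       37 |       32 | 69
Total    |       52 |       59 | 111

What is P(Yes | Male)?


P(Yes | Male) = 15/(15+27) = 15/42 = 5/14

P(Yes|Male) = 5/14 ≈ 35.71%


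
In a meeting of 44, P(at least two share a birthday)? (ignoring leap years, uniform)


P(all different) = Π(365-i)/365 for i=0..43
= 0.067115
P(match) = 1 - 0.067115 = 0.932885

P ≈ 0.9329 ≈ 93.29%


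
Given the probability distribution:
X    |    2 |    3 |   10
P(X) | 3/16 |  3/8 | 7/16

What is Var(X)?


E[X] = 47/8
E[X²] = 383/8
Var(X) = E[X²] - (E[X])² = 383/8 - 2209/64 = 855/64

Var(X) = 855/64 ≈ 13.3594


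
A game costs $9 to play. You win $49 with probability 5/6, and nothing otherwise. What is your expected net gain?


E[gain] = (49-9)×5/6 + (-9)×1/6
= 100/3 - 3/2 = 191/6

Expected net gain = $191/6 ≈ $31.83


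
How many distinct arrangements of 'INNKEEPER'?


Letters: 9, freq: {'I': 1, 'N': 2, 'K': 1, 'E': 3, 'P': 1, 'R': 1}
9!/(1!×2!×1!×3!×1!×1!) = 362880/12 = 30240

30240


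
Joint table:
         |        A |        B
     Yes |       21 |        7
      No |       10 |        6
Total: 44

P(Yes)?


P(Yes) = (21+7)/44 = 28/44 = 7/11

P(Yes) = 7/11 ≈ 63.64%


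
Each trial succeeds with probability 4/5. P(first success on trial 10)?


Geometric: P(X=10) = (1-p)^(k-1)×p = (1/5)^9×4/5 = 4/9765625

P(X=10) = 4/9765625 ≈ 0.00%


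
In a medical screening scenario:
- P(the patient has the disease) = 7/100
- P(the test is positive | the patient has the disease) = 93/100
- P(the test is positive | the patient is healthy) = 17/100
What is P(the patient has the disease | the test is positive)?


Using Bayes' theorem:
P(A|B) = P(B|A)·P(A) / P(B)

P(the test is positive) = 93/100 × 7/100 + 17/100 × 93/100
= 651/10000 + 1581/10000 = 279/1250

P(the patient has the disease|the test is positive) = (651/10000) / (279/1250) = 7/24

P(the patient has the disease|the test is positive) = 7/24 ≈ 29.17%


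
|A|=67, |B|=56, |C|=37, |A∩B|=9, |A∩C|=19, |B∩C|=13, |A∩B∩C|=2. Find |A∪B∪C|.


|A∪B∪C| = 67+56+37-9-19-13+2 = 121

|A∪B∪C| = 121


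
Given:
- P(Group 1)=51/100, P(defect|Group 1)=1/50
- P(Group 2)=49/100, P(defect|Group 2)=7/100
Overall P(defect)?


P(B) = Σ P(B|Aᵢ)×P(Aᵢ)
  1/50×51/100 = 51/5000
  7/100×49/100 = 343/10000
Sum = 89/2000

P(defect) = 89/2000 ≈ 4.45%
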